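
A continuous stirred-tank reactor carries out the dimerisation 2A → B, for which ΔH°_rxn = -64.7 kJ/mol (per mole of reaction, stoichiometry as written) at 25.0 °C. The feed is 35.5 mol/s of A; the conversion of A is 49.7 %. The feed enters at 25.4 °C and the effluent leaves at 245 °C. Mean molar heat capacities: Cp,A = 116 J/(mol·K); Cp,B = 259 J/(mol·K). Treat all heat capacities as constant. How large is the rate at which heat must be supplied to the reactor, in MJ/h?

Extent of reaction ξ = 0.497 × 35.5 / 2 = 8.8217 mol/s
Reaction term: ξ·ΔH°_rxn = 8.8217 × -64.7 = -570.77 kJ/s
Sensible, feed 25.4→25 °C: -1.6472 kJ/s
Outlet flows (mol/s): A 17.857, B 8.8217
Sensible, products 25→245 °C: 958.36 kJ/s
Q = ΔH = 385.95 kJ/s = 385.95 kW
Heat supplied = 1389.4 MJ/h

Q_in = 1390 MJ/h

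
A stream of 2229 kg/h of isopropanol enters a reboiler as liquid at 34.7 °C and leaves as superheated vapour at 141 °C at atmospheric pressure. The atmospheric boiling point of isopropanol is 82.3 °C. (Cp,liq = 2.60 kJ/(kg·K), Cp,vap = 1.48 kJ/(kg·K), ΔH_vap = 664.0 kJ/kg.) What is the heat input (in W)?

liquid 34.7→82.3 °C: 123.76 kJ/kg
vaporisation at 82.3 °C: 664 kJ/kg
vapour 82.3→141 °C: 86.876 kJ/kg
Δh = 123.76 + 664 + 86.876 = 874.64 kJ/kg
Q = ṁ·Δh = 2229 kg/h × 874.64 kJ/kg = 1.9496e+06 kJ/h
|Q| = 541.55 kW = 541550 W

Q = 542000 W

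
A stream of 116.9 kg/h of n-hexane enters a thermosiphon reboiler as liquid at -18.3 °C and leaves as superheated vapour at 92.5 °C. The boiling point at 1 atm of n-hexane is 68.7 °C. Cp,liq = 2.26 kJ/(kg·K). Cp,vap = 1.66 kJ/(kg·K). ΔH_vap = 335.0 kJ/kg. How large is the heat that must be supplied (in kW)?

Q = 18.5 kW

liquid -18.3→68.7 °C: 196.62 kJ/kg
vaporisation at 68.7 °C: 335 kJ/kg
vapour 68.7→92.5 °C: 39.508 kJ/kg
Δh = 196.62 + 335 + 39.508 = 571.13 kJ/kg
Q = ṁ·Δh = 116.9 kg/h × 571.13 kJ/kg = 66765 kJ/h
|Q| = 18.546 kW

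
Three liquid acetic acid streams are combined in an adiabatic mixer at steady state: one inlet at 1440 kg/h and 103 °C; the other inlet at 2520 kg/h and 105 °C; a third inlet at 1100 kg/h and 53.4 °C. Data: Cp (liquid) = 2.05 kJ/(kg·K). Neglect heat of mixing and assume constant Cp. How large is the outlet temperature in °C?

T_out = 93.2 °C

No heat crosses the boundary, so H_out = H_in.
T_out = Σ ṁᵢCp,ᵢTᵢ / Σ ṁᵢCp,ᵢ
      = 966900 / 10373 = 93.213 °C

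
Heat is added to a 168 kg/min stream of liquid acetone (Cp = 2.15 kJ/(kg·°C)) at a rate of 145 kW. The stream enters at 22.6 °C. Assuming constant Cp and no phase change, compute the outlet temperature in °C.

Q = 145 kW = 8700 kJ/min
ΔT = Q/(ṁ·Cp) = 8700/(168×2.15) = 24.086 K
T_out = 22.6 + 24.086 = 46.686 °C

T_out = 46.7 °C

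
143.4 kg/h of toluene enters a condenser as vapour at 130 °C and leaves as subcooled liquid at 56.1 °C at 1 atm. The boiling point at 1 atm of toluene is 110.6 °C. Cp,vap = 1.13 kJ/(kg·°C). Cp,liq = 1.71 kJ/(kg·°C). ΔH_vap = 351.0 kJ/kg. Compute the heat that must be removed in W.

Q_c = 18600 W

vapour 130→110.6 °C: -21.922 kJ/kg
condensation at 110.6 °C: -351 kJ/kg
liquid 110.6→56.1 °C: -93.195 kJ/kg
Δh = -21.922 + -351 + -93.195 = -466.12 kJ/kg
Q = ṁ·Δh = 143.4 kg/h × -466.12 kJ/kg = -66841 kJ/h
|Q| = 18.567 kW = 18567 W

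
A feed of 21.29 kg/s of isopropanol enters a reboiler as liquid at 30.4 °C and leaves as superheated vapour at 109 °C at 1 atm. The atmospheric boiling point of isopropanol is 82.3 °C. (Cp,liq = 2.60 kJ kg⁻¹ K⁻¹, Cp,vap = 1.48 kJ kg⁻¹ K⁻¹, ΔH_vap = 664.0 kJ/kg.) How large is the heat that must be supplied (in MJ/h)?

Q = 64300 MJ/h

liquid 30.4→82.3 °C: 134.94 kJ/kg
vaporisation at 82.3 °C: 664 kJ/kg
vapour 82.3→109 °C: 39.516 kJ/kg
Δh = 134.94 + 664 + 39.516 = 838.46 kJ/kg
Q = ṁ·Δh = 21.29 kg/s × 838.46 kJ/kg = 17851 kJ/s
|Q| = 17851 kW = 64263 MJ/h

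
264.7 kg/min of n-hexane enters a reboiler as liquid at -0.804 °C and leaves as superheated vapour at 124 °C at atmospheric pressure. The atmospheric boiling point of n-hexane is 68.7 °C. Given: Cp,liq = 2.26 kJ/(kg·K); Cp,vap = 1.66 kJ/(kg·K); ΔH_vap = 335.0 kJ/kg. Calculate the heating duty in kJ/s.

Q = 2580 kJ/s

liquid -0.804→68.7 °C: 157.08 kJ/kg
vaporisation at 68.7 °C: 335 kJ/kg
vapour 68.7→124 °C: 91.798 kJ/kg
Δh = 157.08 + 335 + 91.798 = 583.88 kJ/kg
Q = ṁ·Δh = 264.7 kg/min × 583.88 kJ/kg = 154550 kJ/min
|Q| = 2575.9 kW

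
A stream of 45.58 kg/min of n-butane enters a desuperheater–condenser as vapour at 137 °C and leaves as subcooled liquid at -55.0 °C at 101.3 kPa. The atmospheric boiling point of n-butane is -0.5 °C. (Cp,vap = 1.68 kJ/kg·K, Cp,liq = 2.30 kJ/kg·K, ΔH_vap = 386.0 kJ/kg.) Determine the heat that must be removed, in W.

Q_c = 564000 W

vapour 137→-0.5 °C: -231 kJ/kg
condensation at -0.5 °C: -386 kJ/kg
liquid -0.5→-55.0 °C: -125.35 kJ/kg
Δh = -231 + -386 + -125.35 = -742.35 kJ/kg
Q = ṁ·Δh = 45.58 kg/min × -742.35 kJ/kg = -33836 kJ/min
|Q| = 563.94 kW = 563940 W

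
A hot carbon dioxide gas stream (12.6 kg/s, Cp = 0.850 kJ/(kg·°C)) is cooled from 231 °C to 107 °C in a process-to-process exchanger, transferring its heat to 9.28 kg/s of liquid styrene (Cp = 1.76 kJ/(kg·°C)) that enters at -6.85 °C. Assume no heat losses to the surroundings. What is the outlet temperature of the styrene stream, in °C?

T_c,out = 74.5 °C

Heat released by hot stream: Q = 12.6 × 0.850 × (231 − 107) = 1328 kJ/s
Energy balance on cold side (adiabatic exchanger): Q = ṁ_c·Cp_c·(T_c,out − T_c,in)
T_c,out = -6.85 + 1328/(9.28 × 1.76) = 74.461 °C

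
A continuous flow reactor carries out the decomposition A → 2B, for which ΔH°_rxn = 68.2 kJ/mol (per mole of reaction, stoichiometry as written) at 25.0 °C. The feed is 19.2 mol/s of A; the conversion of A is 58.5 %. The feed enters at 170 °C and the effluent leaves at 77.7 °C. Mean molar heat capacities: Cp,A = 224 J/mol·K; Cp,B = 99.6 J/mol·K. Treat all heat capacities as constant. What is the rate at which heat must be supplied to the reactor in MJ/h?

Extent of reaction ξ = 0.585 × 19.2 = 11.232 mol/s
Reaction term: ξ·ΔH°_rxn = 11.232 × 68.2 = 766.02 kJ/s
Sensible, feed 170→25 °C: -623.62 kJ/s
Outlet flows (mol/s): A 7.968, B 22.464
Sensible, products 25→77.7 °C: 211.97 kJ/s
Q = ΔH = 354.38 kJ/s = 354.38 kW
Heat supplied = 1275.8 MJ/h

Q_in = 1280 MJ/h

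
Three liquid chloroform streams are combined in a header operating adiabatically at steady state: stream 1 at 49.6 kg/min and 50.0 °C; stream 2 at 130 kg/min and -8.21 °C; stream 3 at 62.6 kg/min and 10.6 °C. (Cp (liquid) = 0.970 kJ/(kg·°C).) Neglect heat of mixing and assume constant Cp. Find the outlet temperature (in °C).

Adiabatic, steady state ⇒ Σ ṁᵢCp,ᵢ(T_out − Tᵢ) = 0
T_out = Σ ṁᵢCp,ᵢTᵢ / Σ ṁᵢCp,ᵢ
      = 2014 / 234.93 = 8.5725 °C

T_out = 8.57 °C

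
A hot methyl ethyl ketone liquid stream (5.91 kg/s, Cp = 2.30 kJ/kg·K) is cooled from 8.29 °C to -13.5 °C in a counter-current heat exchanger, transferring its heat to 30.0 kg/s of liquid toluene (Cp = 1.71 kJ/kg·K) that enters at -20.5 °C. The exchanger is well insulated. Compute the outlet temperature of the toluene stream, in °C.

Heat released by hot stream: Q = 5.91 × 2.30 × (8.29 − -13.5) = 296.19 kJ/s
Energy balance on cold side (adiabatic exchanger): Q = ṁ_c·Cp_c·(T_c,out − T_c,in)
T_c,out = -20.5 + 296.19/(30.0 × 1.71) = -14.726 °C

T_c,out = -14.7 °C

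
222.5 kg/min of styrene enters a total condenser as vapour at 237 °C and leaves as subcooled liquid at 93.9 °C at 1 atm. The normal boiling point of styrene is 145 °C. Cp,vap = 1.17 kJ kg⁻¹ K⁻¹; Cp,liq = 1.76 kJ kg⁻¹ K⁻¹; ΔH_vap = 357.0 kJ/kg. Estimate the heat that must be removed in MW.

Q_c = 2.06 MW

vapour 237→145 °C: -107.64 kJ/kg
condensation at 145 °C: -357 kJ/kg
liquid 145→93.9 °C: -89.936 kJ/kg
Δh = -107.64 + -357 + -89.936 = -554.58 kJ/kg
Q = ṁ·Δh = 222.5 kg/min × -554.58 kJ/kg = -123390 kJ/min
|Q| = 2056.6 kW = 2.0566 MW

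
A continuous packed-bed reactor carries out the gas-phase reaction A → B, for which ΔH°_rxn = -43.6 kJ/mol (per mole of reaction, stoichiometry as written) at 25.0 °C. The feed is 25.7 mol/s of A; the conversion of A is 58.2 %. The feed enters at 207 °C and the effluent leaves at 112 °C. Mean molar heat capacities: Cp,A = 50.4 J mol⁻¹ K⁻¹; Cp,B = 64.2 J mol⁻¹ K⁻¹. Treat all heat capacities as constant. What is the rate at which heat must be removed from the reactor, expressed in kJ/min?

Q_out = 45400 kJ/min

Extent of reaction ξ = 0.582 × 25.7 = 14.957 mol/s
Reaction term: ξ·ΔH°_rxn = 14.957 × -43.6 = -652.14 kJ/s
Sensible, feed 207→25 °C: -235.74 kJ/s
Outlet flows (mol/s): A 10.743, B 14.957
Sensible, products 25→112 °C: 130.65 kJ/s
Q = ΔH = -757.24 kJ/s = -757.24 kW
Heat removed = 45434 kJ/min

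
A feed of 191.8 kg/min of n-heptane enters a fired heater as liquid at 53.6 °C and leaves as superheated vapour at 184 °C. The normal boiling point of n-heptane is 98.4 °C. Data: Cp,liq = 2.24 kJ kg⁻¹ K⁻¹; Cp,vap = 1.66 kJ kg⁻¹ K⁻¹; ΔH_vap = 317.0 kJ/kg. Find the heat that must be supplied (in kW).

Q = 1790 kW

liquid 53.6→98.4 °C: 100.35 kJ/kg
vaporisation at 98.4 °C: 317 kJ/kg
vapour 98.4→184 °C: 142.1 kJ/kg
Δh = 100.35 + 317 + 142.1 = 559.45 kJ/kg
Q = ṁ·Δh = 191.8 kg/min × 559.45 kJ/kg = 107300 kJ/min
|Q| = 1788.4 kW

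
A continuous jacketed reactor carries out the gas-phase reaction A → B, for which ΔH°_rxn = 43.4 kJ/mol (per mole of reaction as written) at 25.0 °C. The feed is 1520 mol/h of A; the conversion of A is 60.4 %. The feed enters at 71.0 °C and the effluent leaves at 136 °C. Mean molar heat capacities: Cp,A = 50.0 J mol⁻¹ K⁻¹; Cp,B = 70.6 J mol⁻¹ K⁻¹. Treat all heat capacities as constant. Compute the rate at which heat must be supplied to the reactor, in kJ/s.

Extent of reaction ξ = 0.604 × 1520 = 918.08 mol/h
Reaction term: ξ·ΔH°_rxn = 918.08 × 43.4 = 39845 kJ/h
Sensible, feed 71.0→25 °C: -3496 kJ/h
Outlet flows (mol/h): A 601.92, B 918.08
Sensible, products 25→136 °C: 10535 kJ/h
Q = ΔH = 46884 kJ/h = 13.023 kW
Heat supplied = 13.023 kJ/s

Q_in = 13.0 kJ/s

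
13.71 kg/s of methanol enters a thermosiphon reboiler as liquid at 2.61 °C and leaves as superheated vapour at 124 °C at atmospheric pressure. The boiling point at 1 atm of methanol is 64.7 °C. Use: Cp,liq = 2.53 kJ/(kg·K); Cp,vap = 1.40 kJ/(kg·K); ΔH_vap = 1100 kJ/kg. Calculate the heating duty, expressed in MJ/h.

liquid 2.61→64.7 °C: 157.09 kJ/kg
vaporisation at 64.7 °C: 1100 kJ/kg
vapour 64.7→124 °C: 83.02 kJ/kg
Δh = 157.09 + 1100 + 83.02 = 1340.1 kJ/kg
Q = ṁ·Δh = 13.71 kg/s × 1340.1 kJ/kg = 18373 kJ/s
|Q| = 18373 kW = 66142 MJ/h

Q = 66100 MJ/h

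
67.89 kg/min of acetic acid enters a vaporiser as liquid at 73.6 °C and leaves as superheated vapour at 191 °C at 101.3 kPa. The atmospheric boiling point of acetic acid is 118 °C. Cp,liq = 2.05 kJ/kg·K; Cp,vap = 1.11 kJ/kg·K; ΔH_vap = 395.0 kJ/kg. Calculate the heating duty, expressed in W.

Q = 642000 W

liquid 73.6→118 °C: 91.02 kJ/kg
vaporisation at 118 °C: 395 kJ/kg
vapour 118→191 °C: 81.03 kJ/kg
Δh = 91.02 + 395 + 81.03 = 567.05 kJ/kg
Q = ṁ·Δh = 67.89 kg/min × 567.05 kJ/kg = 38497 kJ/min
|Q| = 641.62 kW = 641620 W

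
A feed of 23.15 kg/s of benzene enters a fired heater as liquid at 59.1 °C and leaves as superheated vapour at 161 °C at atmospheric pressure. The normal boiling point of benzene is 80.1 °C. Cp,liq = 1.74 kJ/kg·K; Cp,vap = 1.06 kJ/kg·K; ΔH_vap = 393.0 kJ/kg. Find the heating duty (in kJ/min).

Q = 716000 kJ/min

liquid 59.1→80.1 °C: 36.54 kJ/kg
vaporisation at 80.1 °C: 393 kJ/kg
vapour 80.1→161 °C: 85.754 kJ/kg
Δh = 36.54 + 393 + 85.754 = 515.29 kJ/kg
Q = ṁ·Δh = 23.15 kg/s × 515.29 kJ/kg = 11929 kJ/s
|Q| = 11929 kW = 715740 kJ/min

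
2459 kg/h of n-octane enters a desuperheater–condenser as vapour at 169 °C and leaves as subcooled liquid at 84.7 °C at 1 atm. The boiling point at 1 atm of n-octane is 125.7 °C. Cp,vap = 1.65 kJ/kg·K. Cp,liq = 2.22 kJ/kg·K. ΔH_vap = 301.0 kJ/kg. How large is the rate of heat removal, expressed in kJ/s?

vapour 169→125.7 °C: -71.445 kJ/kg
condensation at 125.7 °C: -301 kJ/kg
liquid 125.7→84.7 °C: -91.02 kJ/kg
Δh = -71.445 + -301 + -91.02 = -463.47 kJ/kg
Q = ṁ·Δh = 2459 kg/h × -463.47 kJ/kg = -1.1397e+06 kJ/h
|Q| = 316.57 kW

Q_c = 317 kJ/s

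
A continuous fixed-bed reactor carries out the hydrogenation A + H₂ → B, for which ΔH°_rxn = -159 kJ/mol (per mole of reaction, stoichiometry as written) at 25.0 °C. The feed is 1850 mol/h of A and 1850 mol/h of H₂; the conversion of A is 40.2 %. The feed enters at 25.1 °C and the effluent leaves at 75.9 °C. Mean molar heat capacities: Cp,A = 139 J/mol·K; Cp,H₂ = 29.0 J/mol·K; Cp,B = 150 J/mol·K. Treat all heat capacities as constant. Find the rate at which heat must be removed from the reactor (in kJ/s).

Q_out = 28.7 kJ/s

Extent of reaction ξ = 0.402 × 1850 = 743.7 mol/h
Reaction term: ξ·ΔH°_rxn = 743.7 × -159 = -118250 kJ/h
Sensible, feed 25.1→25 °C: -31.08 kJ/h
Outlet flows (mol/h): A 1106.3, H₂ 1106.3, B 743.7
Sensible, products 25→75.9 °C: 15138 kJ/h
Q = ΔH = -103140 kJ/h = -28.65 kW
Heat removed = 28.65 kJ/s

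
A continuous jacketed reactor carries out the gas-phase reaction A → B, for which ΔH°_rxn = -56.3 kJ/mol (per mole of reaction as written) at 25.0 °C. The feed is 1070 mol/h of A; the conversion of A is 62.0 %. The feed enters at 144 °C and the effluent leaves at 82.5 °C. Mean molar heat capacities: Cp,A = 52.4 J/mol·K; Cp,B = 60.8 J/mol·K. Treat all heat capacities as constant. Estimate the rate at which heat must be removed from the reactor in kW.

Q_out = 11.2 kW

Extent of reaction ξ = 0.620 × 1070 = 663.4 mol/h
Reaction term: ξ·ΔH°_rxn = 663.4 × -56.3 = -37349 kJ/h
Sensible, feed 144→25 °C: -6672.1 kJ/h
Outlet flows (mol/h): A 406.6, B 663.4
Sensible, products 25→82.5 °C: 3544.3 kJ/h
Q = ΔH = -40477 kJ/h = -11.244 kW
Heat removed = 11.244 kW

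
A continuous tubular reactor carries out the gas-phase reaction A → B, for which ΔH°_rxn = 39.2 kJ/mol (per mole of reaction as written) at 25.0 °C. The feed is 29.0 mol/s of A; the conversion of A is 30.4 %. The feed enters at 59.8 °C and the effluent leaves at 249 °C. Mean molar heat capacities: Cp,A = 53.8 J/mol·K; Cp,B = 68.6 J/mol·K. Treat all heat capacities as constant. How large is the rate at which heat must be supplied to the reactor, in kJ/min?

Q_in = 40200 kJ/min

Extent of reaction ξ = 0.304 × 29.0 = 8.816 mol/s
Reaction term: ξ·ΔH°_rxn = 8.816 × 39.2 = 345.59 kJ/s
Sensible, feed 59.8→25 °C: -54.295 kJ/s
Outlet flows (mol/s): A 20.184, B 8.816
Sensible, products 25→249 °C: 378.71 kJ/s
Q = ΔH = 670 kJ/s = 670 kW
Heat supplied = 40200 kJ/min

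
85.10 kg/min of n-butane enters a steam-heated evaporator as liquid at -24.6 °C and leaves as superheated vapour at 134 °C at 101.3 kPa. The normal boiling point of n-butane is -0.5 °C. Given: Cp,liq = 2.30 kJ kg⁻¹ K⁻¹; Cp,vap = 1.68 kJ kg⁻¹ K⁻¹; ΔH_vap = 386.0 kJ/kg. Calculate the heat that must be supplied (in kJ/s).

liquid -24.6→-0.5 °C: 55.43 kJ/kg
vaporisation at -0.5 °C: 386 kJ/kg
vapour -0.5→134 °C: 225.96 kJ/kg
Δh = 55.43 + 386 + 225.96 = 667.39 kJ/kg
Q = ṁ·Δh = 85.10 kg/min × 667.39 kJ/kg = 56795 kJ/min
|Q| = 946.58 kW

Q = 947 kJ/s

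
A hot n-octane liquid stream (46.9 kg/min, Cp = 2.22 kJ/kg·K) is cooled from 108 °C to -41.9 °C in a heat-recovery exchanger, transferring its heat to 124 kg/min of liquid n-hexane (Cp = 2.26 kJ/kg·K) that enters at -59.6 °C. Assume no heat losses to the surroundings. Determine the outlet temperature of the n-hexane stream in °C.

Heat released by hot stream: Q = 46.9 × 2.22 × (108 − -41.9) = 15607 kJ/min
Energy balance on cold side (adiabatic exchanger): Q = ṁ_c·Cp_c·(T_c,out − T_c,in)
T_c,out = -59.6 + 15607/(124 × 2.26) = -3.9074 °C

T_c,out = -3.91 °C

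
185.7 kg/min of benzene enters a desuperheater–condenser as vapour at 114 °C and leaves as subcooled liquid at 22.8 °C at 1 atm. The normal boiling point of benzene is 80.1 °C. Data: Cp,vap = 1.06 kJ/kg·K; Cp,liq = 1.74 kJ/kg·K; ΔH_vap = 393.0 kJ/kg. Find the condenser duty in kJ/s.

Q_c = 1640 kJ/s

vapour 114→80.1 °C: -35.934 kJ/kg
condensation at 80.1 °C: -393 kJ/kg
liquid 80.1→22.8 °C: -99.702 kJ/kg
Δh = -35.934 + -393 + -99.702 = -528.64 kJ/kg
Q = ṁ·Δh = 185.7 kg/min × -528.64 kJ/kg = -98168 kJ/min
|Q| = 1636.1 kW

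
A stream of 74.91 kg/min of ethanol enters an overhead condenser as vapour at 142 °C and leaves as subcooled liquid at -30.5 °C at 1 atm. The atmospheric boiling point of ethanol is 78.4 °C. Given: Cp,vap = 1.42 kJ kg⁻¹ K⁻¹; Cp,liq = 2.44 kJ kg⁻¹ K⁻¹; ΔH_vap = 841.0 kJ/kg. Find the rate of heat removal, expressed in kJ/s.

vapour 142→78.4 °C: -90.312 kJ/kg
condensation at 78.4 °C: -841 kJ/kg
liquid 78.4→-30.5 °C: -265.72 kJ/kg
Δh = -90.312 + -841 + -265.72 = -1197 kJ/kg
Q = ṁ·Δh = 74.91 kg/min × -1197 kJ/kg = -89669 kJ/min
|Q| = 1494.5 kW

Q_c = 1490 kJ/s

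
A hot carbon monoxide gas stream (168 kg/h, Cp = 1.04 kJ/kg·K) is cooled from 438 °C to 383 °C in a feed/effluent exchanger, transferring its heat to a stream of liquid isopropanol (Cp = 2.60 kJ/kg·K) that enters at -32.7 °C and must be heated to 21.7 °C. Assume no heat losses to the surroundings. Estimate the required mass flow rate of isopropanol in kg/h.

Heat released by hot stream: Q = 168 × 1.04 × (438 − 383) = 9609.6 kJ/h
Energy balance on cold side (adiabatic exchanger): Q = ṁ_c·Cp_c·(T_c,out − T_c,in)
ṁ_c = 9609.6 / [2.60 × (21.7 − -32.7)] = 67.941 kg/h

ṁ_c = 67.9 kg/h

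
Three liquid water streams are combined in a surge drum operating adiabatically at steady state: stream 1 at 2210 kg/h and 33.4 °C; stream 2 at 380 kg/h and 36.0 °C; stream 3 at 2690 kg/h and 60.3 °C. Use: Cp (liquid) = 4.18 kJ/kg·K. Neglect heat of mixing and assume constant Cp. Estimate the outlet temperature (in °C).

Adiabatic, steady state ⇒ Σ ṁᵢCp,ᵢ(T_out − Tᵢ) = 0
Σ ṁᵢCp,ᵢTᵢ = 2210×4.18×33.4 + 380×4.18×36.0 + 2690×4.18×60.3 = 1.0438e+06
Σ ṁᵢCp,ᵢ = 2210×4.18 + 380×4.18 + 2690×4.18 = 22070
T_out = 1.0438e+06 / 22070 = 47.292 °C

T_out = 47.3 °C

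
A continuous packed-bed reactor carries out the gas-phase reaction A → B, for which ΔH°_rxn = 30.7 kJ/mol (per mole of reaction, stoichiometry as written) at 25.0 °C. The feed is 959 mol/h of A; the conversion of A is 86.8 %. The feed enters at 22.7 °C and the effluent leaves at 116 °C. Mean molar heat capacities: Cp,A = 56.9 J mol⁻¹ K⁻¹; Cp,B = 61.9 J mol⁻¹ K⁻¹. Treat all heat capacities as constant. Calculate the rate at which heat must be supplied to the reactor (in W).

Extent of reaction ξ = 0.868 × 959 = 832.41 mol/h
Reaction term: ξ·ΔH°_rxn = 832.41 × 30.7 = 25555 kJ/h
Sensible, feed 22.7→25 °C: 125.5 kJ/h
Outlet flows (mol/h): A 126.59, B 832.41
Sensible, products 25→116 °C: 5344.4 kJ/h
Q = ΔH = 31025 kJ/h = 8.618 kW
Heat supplied = 8618 W

Q_in = 8620 W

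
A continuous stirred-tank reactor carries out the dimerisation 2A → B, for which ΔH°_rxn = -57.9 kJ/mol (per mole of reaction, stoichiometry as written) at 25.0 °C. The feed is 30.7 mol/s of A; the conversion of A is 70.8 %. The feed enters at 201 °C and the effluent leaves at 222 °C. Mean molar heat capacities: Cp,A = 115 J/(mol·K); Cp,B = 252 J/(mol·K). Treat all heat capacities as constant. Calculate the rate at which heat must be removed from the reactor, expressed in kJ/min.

Extent of reaction ξ = 0.708 × 30.7 / 2 = 10.868 mol/s
Reaction term: ξ·ΔH°_rxn = 10.868 × -57.9 = -629.25 kJ/s
Sensible, feed 201→25 °C: -621.37 kJ/s
Outlet flows (mol/s): A 8.9644, B 10.868
Sensible, products 25→222 °C: 742.61 kJ/s
Q = ΔH = -508 kJ/s = -508 kW
Heat removed = 30480 kJ/min

Q_out = 30500 kJ/min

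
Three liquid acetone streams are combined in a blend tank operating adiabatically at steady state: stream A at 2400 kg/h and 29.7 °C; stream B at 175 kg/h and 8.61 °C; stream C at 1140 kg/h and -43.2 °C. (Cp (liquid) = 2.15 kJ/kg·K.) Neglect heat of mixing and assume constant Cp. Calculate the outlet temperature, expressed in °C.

T_out = 6.34 °C

No heat crosses the boundary, so H_out = H_in.
T_out = Σ ṁᵢCp,ᵢTᵢ / Σ ṁᵢCp,ᵢ
      = 50608 / 7987.2 = 6.3361 °C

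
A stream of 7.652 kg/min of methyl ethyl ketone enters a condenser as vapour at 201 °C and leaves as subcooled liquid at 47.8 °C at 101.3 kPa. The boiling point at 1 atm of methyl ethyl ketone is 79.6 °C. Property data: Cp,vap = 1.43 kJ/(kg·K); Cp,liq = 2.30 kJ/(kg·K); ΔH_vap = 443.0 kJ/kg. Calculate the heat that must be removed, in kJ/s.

Q_c = 88.0 kJ/s

vapour 201→79.6 °C: -173.6 kJ/kg
condensation at 79.6 °C: -443 kJ/kg
liquid 79.6→47.8 °C: -73.14 kJ/kg
Δh = -173.6 + -443 + -73.14 = -689.74 kJ/kg
Q = ṁ·Δh = 7.652 kg/min × -689.74 kJ/kg = -5277.9 kJ/min
|Q| = 87.965 kW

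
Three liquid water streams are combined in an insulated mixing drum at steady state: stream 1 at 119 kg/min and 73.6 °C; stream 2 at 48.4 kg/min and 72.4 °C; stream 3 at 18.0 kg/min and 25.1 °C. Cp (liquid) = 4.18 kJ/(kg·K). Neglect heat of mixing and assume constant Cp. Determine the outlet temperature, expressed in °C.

Adiabatic, steady state ⇒ Σ ṁᵢCp,ᵢ(T_out − Tᵢ) = 0
Σ ṁᵢCp,ᵢTᵢ = 119×4.18×73.6 + 48.4×4.18×72.4 + 18.0×4.18×25.1 = 53146
Σ ṁᵢCp,ᵢ = 119×4.18 + 48.4×4.18 + 18.0×4.18 = 774.97
T_out = 53146 / 774.97 = 68.578 °C

T_out = 68.6 °C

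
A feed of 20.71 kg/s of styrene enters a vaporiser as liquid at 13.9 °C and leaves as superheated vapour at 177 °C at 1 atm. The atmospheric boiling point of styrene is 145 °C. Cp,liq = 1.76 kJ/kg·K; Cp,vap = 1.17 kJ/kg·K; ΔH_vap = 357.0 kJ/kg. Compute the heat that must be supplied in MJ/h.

Q = 46600 MJ/h

liquid 13.9→145 °C: 230.74 kJ/kg
vaporisation at 145 °C: 357 kJ/kg
vapour 145→177 °C: 37.44 kJ/kg
Δh = 230.74 + 357 + 37.44 = 625.18 kJ/kg
Q = ṁ·Δh = 20.71 kg/s × 625.18 kJ/kg = 12947 kJ/s
|Q| = 12947 kW = 46611 MJ/h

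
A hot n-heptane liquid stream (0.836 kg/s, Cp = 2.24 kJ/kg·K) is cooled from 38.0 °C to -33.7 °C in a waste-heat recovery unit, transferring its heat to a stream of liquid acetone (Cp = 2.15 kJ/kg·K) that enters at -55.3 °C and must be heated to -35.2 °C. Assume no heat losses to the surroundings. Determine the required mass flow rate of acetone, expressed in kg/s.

Heat released by hot stream: Q = 0.836 × 2.24 × (38.0 − -33.7) = 134.27 kJ/s
Energy balance on cold side (adiabatic exchanger): Q = ṁ_c·Cp_c·(T_c,out − T_c,in)
ṁ_c = 134.27 / [2.15 × (-35.2 − -55.3)] = 3.107 kg/s

ṁ_c = 3.11 kg/s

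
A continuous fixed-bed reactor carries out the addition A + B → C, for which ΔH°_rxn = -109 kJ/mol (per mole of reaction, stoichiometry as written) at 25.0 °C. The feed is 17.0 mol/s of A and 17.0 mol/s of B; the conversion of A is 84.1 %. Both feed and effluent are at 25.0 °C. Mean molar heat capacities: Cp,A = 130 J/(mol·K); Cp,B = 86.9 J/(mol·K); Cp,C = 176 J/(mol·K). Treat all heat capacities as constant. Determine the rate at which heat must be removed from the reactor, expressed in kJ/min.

Q_out = 93500 kJ/min

Extent of reaction ξ = 0.841 × 17.0 = 14.297 mol/s
Reaction term: ξ·ΔH°_rxn = 14.297 × -109 = -1558.4 kJ/s
Q = ΔH = -1558.4 kJ/s = -1558.4 kW
Heat removed = 93502 kJ/min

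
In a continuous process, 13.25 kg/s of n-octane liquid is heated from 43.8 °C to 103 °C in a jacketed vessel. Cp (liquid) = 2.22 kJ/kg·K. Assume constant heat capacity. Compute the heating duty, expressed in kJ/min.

Q = ṁ·Cp·ΔT = 13.25 × 2.22 × (103 − 43.8) = 1741.4 kJ/s
Heating duty = 104480 kJ/min

Q = 104000 kJ/min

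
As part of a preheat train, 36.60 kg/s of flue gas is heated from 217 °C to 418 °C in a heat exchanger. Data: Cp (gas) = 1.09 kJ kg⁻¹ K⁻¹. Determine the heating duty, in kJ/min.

Q = 481000 kJ/min

Q = ṁ·Cp·ΔT = 36.60 × 1.09 × (418 − 217) = 8018.7 kJ/s
Heating duty = 481120 kJ/min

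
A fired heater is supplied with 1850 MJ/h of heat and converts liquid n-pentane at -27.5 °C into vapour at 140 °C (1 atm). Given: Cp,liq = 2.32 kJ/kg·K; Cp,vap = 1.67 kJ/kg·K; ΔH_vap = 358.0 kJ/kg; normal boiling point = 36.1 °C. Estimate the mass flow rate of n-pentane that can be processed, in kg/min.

Δh = 2.32×(36.1−-27.5) + 358.0 + 1.67×(140−36.1) = 679.07 kJ/kg
Q = 1850 MJ/h = 513.89 kJ/s = 30833 kJ/min
ṁ = Q/Δh = 30833 / 679.07 = 45.406 kg/min

ṁ = 45.4 kg/min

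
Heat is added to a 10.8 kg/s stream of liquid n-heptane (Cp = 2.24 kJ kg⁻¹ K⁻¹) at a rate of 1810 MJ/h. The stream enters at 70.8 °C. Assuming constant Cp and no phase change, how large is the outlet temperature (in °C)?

T_out = 91.6 °C

Q = 1810 MJ/h = 502.78 kJ/s
ΔT = Q/(ṁ·Cp) = 502.78/(10.8×2.24) = 20.783 K
T_out = 70.8 + 20.783 = 91.583 °C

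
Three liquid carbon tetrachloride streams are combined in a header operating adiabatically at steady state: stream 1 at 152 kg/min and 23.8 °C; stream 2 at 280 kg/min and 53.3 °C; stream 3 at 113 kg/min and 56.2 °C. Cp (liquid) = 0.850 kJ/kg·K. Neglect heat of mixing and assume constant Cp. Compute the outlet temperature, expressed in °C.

No heat crosses the boundary, so H_out = H_in.
Σ ṁᵢCp,ᵢTᵢ = 152×0.850×23.8 + 280×0.850×53.3 + 113×0.850×56.2 = 21158
Σ ṁᵢCp,ᵢ = 152×0.850 + 280×0.850 + 113×0.850 = 463.25
T_out = 21158 / 463.25 = 45.674 °C

T_out = 45.7 °C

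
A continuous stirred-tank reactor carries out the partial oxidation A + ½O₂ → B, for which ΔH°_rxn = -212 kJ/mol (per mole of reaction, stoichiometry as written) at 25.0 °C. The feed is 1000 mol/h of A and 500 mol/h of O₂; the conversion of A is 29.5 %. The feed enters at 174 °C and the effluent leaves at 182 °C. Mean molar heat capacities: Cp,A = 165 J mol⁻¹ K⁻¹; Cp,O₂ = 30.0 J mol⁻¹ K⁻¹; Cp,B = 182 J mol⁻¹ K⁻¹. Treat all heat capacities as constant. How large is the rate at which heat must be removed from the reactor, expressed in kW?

Q_out = 16.9 kW

Extent of reaction ξ = 0.295 × 1000 = 295 mol/h
Reaction term: ξ·ΔH°_rxn = 295 × -212 = -62540 kJ/h
Sensible, feed 174→25 °C: -26820 kJ/h
Outlet flows (mol/h): A 705, O₂ 352.5, B 295
Sensible, products 25→182 °C: 28353 kJ/h
Q = ΔH = -61007 kJ/h = -16.946 kW
Heat removed = 16.946 kW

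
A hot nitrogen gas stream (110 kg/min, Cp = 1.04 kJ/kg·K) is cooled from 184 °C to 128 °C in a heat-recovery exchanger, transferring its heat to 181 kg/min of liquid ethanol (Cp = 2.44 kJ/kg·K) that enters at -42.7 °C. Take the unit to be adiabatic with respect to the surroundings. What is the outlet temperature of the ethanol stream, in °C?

T_c,out = -28.2 °C

Heat released by hot stream: Q = 110 × 1.04 × (184 − 128) = 6406.4 kJ/min
Energy balance on cold side (adiabatic exchanger): Q = ṁ_c·Cp_c·(T_c,out − T_c,in)
T_c,out = -42.7 + 6406.4/(181 × 2.44) = -28.194 °C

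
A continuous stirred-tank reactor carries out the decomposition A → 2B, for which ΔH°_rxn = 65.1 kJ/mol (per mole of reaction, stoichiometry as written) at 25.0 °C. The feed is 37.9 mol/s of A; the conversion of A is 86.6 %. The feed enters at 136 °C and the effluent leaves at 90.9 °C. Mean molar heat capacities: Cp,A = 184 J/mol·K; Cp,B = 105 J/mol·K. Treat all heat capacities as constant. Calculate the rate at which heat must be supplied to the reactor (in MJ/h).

Q_in = 6760 MJ/h

Extent of reaction ξ = 0.866 × 37.9 = 32.821 mol/s
Reaction term: ξ·ΔH°_rxn = 32.821 × 65.1 = 2136.7 kJ/s
Sensible, feed 136→25 °C: -774.07 kJ/s
Outlet flows (mol/s): A 5.0786, B 65.643
Sensible, products 25→90.9 °C: 515.8 kJ/s
Q = ΔH = 1878.4 kJ/s = 1878.4 kW
Heat supplied = 6762.2 MJ/h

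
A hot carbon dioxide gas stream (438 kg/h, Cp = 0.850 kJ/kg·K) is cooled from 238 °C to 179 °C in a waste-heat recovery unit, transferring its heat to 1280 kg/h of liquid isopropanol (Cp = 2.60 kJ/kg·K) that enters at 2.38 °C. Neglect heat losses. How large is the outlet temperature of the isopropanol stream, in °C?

Heat released by hot stream: Q = 438 × 0.850 × (238 − 179) = 21966 kJ/h
Energy balance on cold side (adiabatic exchanger): Q = ṁ_c·Cp_c·(T_c,out − T_c,in)
T_c,out = 2.38 + 21966/(1280 × 2.60) = 8.9803 °C

T_c,out = 8.98 °C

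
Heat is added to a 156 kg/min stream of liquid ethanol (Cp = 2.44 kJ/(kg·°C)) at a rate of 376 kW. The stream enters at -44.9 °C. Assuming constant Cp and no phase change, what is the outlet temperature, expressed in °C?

Q = 376 kW = 22560 kJ/min
ΔT = Q/(ṁ·Cp) = 22560/(156×2.44) = 59.269 K
T_out = -44.9 + 59.269 = 14.369 °C

T_out = 14.4 °C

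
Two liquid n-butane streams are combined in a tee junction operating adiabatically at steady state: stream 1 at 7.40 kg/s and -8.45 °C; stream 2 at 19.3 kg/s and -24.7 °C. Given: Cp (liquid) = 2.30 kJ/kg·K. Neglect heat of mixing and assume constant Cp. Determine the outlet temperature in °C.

Adiabatic, steady state ⇒ Σ ṁᵢCp,ᵢ(T_out − Tᵢ) = 0
Σ ṁᵢCp,ᵢTᵢ = 7.40×2.30×-8.45 + 19.3×2.30×-24.7 = -1240.3
Σ ṁᵢCp,ᵢ = 7.40×2.30 + 19.3×2.30 = 61.41
T_out = -1240.3 / 61.41 = -20.196 °C

T_out = -20.2 °C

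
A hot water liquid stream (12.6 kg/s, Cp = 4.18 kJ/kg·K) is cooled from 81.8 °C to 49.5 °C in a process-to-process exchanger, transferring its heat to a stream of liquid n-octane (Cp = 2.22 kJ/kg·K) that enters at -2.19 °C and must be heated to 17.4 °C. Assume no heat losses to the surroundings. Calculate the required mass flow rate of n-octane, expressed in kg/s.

Heat released by hot stream: Q = 12.6 × 4.18 × (81.8 − 49.5) = 1701.2 kJ/s
Energy balance on cold side (adiabatic exchanger): Q = ṁ_c·Cp_c·(T_c,out − T_c,in)
ṁ_c = 1701.2 / [2.22 × (17.4 − -2.19)] = 39.117 kg/s

ṁ_c = 39.1 kg/s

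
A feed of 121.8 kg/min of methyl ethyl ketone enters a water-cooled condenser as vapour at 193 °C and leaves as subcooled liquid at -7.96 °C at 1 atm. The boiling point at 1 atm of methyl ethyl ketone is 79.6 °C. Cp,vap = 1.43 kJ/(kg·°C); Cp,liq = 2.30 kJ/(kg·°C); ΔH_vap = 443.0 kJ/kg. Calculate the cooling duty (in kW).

Q_c = 1640 kW

vapour 193→79.6 °C: -162.16 kJ/kg
condensation at 79.6 °C: -443 kJ/kg
liquid 79.6→-7.96 °C: -201.39 kJ/kg
Δh = -162.16 + -443 + -201.39 = -806.55 kJ/kg
Q = ṁ·Δh = 121.8 kg/min × -806.55 kJ/kg = -98238 kJ/min
|Q| = 1637.3 kW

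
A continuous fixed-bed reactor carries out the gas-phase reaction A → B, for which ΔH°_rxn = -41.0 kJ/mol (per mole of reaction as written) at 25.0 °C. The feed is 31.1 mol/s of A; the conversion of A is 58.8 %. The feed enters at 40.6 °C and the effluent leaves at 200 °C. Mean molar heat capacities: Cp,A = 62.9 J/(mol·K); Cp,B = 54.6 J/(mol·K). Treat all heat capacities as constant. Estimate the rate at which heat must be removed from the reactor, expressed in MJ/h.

Extent of reaction ξ = 0.588 × 31.1 = 18.287 mol/s
Reaction term: ξ·ΔH°_rxn = 18.287 × -41.0 = -749.76 kJ/s
Sensible, feed 40.6→25 °C: -30.517 kJ/s
Outlet flows (mol/s): A 12.813, B 18.287
Sensible, products 25→200 °C: 315.77 kJ/s
Q = ΔH = -464.5 kJ/s = -464.5 kW
Heat removed = 1672.2 MJ/h

Q_out = 1670 MJ/h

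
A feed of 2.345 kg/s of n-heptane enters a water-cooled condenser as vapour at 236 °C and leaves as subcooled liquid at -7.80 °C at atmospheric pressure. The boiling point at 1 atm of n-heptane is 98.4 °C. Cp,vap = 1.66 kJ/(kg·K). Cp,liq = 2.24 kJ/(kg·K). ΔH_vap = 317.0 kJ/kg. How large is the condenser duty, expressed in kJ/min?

Q_c = 110000 kJ/min

vapour 236→98.4 °C: -228.42 kJ/kg
condensation at 98.4 °C: -317 kJ/kg
liquid 98.4→-7.80 °C: -237.89 kJ/kg
Δh = -228.42 + -317 + -237.89 = -783.3 kJ/kg
Q = ṁ·Δh = 2.345 kg/s × -783.3 kJ/kg = -1836.8 kJ/s
|Q| = 1836.8 kW = 110210 kJ/min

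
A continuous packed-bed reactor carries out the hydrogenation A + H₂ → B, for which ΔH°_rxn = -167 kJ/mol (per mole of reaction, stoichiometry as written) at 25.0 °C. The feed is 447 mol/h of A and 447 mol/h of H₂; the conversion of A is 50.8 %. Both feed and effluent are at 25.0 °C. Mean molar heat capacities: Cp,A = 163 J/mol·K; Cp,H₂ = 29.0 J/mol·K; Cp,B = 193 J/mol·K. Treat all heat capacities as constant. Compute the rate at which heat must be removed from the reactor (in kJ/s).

Extent of reaction ξ = 0.508 × 447 = 227.08 mol/h
Reaction term: ξ·ΔH°_rxn = 227.08 × -167 = -37922 kJ/h
Q = ΔH = -37922 kJ/h = -10.534 kW
Heat removed = 10.534 kJ/s

Q_out = 10.5 kJ/s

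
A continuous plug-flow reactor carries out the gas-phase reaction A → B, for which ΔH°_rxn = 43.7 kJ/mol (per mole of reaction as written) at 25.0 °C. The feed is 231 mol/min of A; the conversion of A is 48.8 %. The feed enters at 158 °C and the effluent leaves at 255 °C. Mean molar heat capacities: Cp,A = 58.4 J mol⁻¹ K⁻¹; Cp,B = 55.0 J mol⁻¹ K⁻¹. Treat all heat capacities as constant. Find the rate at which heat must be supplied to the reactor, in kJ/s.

Extent of reaction ξ = 0.488 × 231 = 112.73 mol/min
Reaction term: ξ·ΔH°_rxn = 112.73 × 43.7 = 4926.2 kJ/min
Sensible, feed 158→25 °C: -1794.2 kJ/min
Outlet flows (mol/min): A 118.27, B 112.73
Sensible, products 25→255 °C: 3014.6 kJ/min
Q = ΔH = 6146.6 kJ/min = 102.44 kW
Heat supplied = 102.44 kJ/s

Q_in = 102 kJ/s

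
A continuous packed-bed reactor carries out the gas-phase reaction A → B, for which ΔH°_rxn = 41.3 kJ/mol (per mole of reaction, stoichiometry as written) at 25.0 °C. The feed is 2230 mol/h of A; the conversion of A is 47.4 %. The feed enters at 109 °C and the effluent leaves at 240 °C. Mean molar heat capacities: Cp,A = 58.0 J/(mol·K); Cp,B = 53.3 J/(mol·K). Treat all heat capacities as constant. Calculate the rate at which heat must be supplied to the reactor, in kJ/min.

Extent of reaction ξ = 0.474 × 2230 = 1057 mol/h
Reaction term: ξ·ΔH°_rxn = 1057 × 41.3 = 43655 kJ/h
Sensible, feed 109→25 °C: -10865 kJ/h
Outlet flows (mol/h): A 1173, B 1057
Sensible, products 25→240 °C: 26740 kJ/h
Q = ΔH = 59530 kJ/h = 16.536 kW
Heat supplied = 992.17 kJ/min

Q_in = 992 kJ/min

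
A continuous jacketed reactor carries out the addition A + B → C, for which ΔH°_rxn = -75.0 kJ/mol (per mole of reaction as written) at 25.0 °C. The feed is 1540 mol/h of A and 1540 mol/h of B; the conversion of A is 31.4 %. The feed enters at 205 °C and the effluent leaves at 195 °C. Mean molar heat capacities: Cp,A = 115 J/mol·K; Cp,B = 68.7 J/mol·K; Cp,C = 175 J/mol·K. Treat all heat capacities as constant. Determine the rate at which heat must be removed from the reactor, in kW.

Extent of reaction ξ = 0.314 × 1540 = 483.56 mol/h
Reaction term: ξ·ΔH°_rxn = 483.56 × -75.0 = -36267 kJ/h
Sensible, feed 205→25 °C: -50922 kJ/h
Outlet flows (mol/h): A 1056.4, B 1056.4, C 483.56
Sensible, products 25→195 °C: 47377 kJ/h
Q = ΔH = -39811 kJ/h = -11.059 kW
Heat removed = 11.059 kW

Q_out = 11.1 kW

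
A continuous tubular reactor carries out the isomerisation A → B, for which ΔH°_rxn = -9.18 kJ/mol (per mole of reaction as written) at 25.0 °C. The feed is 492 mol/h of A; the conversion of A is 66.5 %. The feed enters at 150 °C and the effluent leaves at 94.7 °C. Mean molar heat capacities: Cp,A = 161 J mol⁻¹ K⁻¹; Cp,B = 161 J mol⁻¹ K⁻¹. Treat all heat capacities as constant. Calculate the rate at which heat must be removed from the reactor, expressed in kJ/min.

Extent of reaction ξ = 0.665 × 492 = 327.18 mol/h
Reaction term: ξ·ΔH°_rxn = 327.18 × -9.18 = -3003.5 kJ/h
Sensible, feed 150→25 °C: -9901.5 kJ/h
Outlet flows (mol/h): A 164.82, B 327.18
Sensible, products 25→94.7 °C: 5521.1 kJ/h
Q = ΔH = -7383.9 kJ/h = -2.0511 kW
Heat removed = 123.07 kJ/min

Q_out = 123 kJ/min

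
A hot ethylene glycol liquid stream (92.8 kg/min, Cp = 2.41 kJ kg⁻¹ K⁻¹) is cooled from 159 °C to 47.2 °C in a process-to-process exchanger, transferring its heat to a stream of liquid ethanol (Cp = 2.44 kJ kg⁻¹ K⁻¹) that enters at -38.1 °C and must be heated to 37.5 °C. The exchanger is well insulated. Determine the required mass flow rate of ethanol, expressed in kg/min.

Heat released by hot stream: Q = 92.8 × 2.41 × (159 − 47.2) = 25004 kJ/min
Energy balance on cold side (adiabatic exchanger): Q = ṁ_c·Cp_c·(T_c,out − T_c,in)
ṁ_c = 25004 / [2.44 × (37.5 − -38.1)] = 135.55 kg/min

ṁ_c = 136 kg/min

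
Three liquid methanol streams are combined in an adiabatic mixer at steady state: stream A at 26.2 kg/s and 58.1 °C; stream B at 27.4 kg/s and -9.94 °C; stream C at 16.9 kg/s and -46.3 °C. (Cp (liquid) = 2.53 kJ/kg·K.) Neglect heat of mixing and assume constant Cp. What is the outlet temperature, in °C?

T_out = 6.63 °C

No heat crosses the boundary, so H_out = H_in.
T_out = Σ ṁᵢCp,ᵢTᵢ / Σ ṁᵢCp,ᵢ
      = 1182.5 / 178.36 = 6.6297 °C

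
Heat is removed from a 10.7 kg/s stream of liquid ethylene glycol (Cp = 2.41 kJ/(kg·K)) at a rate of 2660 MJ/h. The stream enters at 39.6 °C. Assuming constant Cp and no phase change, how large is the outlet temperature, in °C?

T_out = 10.9 °C

Q = 2660 MJ/h = 738.89 kJ/s
ΔT = Q/(ṁ·Cp) = 738.89/(10.7×2.41) = 28.654 K
T_out = 39.6 − 28.654 = 10.946 °C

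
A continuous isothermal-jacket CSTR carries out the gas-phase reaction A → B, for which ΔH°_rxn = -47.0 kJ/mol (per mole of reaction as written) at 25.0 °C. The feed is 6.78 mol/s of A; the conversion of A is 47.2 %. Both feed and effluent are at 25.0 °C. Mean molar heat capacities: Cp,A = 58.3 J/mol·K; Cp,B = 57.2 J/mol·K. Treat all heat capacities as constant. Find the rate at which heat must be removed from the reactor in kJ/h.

Extent of reaction ξ = 0.472 × 6.78 = 3.2002 mol/s
Reaction term: ξ·ΔH°_rxn = 3.2002 × -47.0 = -150.41 kJ/s
Q = ΔH = -150.41 kJ/s = -150.41 kW
Heat removed = 541470 kJ/h

Q_out = 541000 kJ/h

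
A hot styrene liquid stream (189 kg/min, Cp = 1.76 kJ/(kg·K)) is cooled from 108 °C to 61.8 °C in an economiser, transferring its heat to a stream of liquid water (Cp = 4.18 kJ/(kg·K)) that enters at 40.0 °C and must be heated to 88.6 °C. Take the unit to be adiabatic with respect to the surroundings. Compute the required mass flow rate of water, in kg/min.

Heat released by hot stream: Q = 189 × 1.76 × (108 − 61.8) = 15368 kJ/min
Energy balance on cold side (adiabatic exchanger): Q = ṁ_c·Cp_c·(T_c,out − T_c,in)
ṁ_c = 15368 / [4.18 × (88.6 − 40.0)] = 75.649 kg/min

ṁ_c = 75.6 kg/min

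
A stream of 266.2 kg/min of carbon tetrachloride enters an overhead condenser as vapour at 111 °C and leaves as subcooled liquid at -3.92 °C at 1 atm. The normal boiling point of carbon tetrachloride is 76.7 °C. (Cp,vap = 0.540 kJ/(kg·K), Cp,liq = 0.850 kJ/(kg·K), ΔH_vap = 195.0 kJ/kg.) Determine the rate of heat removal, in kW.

vapour 111→76.7 °C: -18.522 kJ/kg
condensation at 76.7 °C: -195 kJ/kg
liquid 76.7→-3.92 °C: -68.527 kJ/kg
Δh = -18.522 + -195 + -68.527 = -282.05 kJ/kg
Q = ṁ·Δh = 266.2 kg/min × -282.05 kJ/kg = -75081 kJ/min
|Q| = 1251.4 kW

Q_c = 1250 kW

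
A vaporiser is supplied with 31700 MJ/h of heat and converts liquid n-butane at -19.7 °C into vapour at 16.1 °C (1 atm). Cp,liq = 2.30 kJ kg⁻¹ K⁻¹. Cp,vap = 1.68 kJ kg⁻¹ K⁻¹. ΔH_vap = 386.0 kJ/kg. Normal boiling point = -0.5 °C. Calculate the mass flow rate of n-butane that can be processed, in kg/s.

Δh = 2.30×(-0.5−-19.7) + 386.0 + 1.68×(16.1−-0.5) = 458.05 kJ/kg
Q = 31700 MJ/h = 8805.6 kJ/s = 8805.6 kJ/s
ṁ = Q/Δh = 8805.6 / 458.05 = 19.224 kg/s

ṁ = 19.2 kg/s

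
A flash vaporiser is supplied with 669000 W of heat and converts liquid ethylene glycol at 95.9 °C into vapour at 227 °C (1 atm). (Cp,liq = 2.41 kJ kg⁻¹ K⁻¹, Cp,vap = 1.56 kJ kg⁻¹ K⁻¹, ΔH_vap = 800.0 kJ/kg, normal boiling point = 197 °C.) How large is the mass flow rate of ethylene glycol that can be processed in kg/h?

ṁ = 2210 kg/h

Δh = 2.41×(197−95.9) + 800.0 + 1.56×(227−197) = 1090.5 kJ/kg
Q = 669000 W = 669 kJ/s = 2.4084e+06 kJ/h
ṁ = Q/Δh = 2.4084e+06 / 1090.5 = 2208.6 kg/h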